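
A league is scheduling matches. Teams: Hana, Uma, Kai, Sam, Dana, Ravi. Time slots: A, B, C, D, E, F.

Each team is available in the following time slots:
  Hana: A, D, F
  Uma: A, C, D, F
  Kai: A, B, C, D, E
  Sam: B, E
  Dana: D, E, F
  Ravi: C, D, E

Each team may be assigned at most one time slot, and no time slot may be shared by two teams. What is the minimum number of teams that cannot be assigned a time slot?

0

A valid assignment of size 6: Hana→F, Uma→C, Kai→A, Sam→B, Dana→D, Ravi→E.
All 6 teams are matched, so no larger matching exists.
That matches 6 of the 6, leaving 0 unmatched; no matching can do better.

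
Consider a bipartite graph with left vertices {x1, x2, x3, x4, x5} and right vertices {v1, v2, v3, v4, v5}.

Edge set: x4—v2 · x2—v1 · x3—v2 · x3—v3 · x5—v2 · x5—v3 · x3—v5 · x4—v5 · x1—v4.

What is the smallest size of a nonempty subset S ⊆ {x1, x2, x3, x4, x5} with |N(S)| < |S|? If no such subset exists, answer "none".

none

A matching saturating every left vertex exists, for instance x1→v4, x2→v1, x3→v3, x4→v5, x5→v2.
By Hall's marriage theorem, this means |N(S)| ≥ |S| for every subset S, so no violating subset exists.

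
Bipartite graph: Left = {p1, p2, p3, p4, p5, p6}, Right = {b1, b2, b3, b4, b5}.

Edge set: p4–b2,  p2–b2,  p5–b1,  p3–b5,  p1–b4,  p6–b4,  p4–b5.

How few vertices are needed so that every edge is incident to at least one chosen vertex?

4

The 4 edges p1–b4, p2–b2, p3–b5, p5–b1 form a matching, so any vertex cover needs at least 4 vertices (one per matched edge).
Conversely {p5, b2, b4, b5} meets every edge and has exactly 4 vertices, so 4 is optimal.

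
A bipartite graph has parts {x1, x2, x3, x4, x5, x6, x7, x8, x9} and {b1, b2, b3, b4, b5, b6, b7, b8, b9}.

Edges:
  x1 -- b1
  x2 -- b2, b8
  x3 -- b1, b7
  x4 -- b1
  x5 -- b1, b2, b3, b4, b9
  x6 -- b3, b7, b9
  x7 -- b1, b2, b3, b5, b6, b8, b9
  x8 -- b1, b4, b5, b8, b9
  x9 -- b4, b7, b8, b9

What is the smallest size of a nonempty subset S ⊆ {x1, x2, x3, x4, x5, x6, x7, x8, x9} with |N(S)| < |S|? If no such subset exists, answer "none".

2

Take S = {x1, x4}. Its neighbourhood is {b1}, so |N(S)| = 1 < |S| = 2.
No single vertex violates Hall's condition since each has at least one neighbour, so 2 is the minimum.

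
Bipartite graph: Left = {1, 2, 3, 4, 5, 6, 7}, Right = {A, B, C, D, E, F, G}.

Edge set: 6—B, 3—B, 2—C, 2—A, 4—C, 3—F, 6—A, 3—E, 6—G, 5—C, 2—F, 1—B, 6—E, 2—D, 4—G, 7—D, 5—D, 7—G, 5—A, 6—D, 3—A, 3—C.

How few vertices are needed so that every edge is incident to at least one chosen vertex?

7

A maximum matching has 7 edges (e.g. 1–B, 2–F, 3–E, 4–C, 5–D, 6–A, 7–G).
By König's theorem the minimum vertex cover has the same size. One such cover is {1, 2, 3, 4, 5, 6, 7}.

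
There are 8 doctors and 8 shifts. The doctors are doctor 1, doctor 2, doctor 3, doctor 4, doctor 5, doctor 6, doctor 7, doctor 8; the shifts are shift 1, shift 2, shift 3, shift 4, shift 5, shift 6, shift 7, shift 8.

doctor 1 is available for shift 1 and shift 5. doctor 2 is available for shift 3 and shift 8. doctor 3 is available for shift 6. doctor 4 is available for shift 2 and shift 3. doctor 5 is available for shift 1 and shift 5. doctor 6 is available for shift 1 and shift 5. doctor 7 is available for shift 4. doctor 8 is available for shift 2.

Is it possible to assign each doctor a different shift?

The set {doctor 1, doctor 5, doctor 6} has only 2 neighbours ({shift 1, shift 5}), so by Hall's theorem at most 7 of the 8 doctors can be matched.
Hence no matching covers every doctor.

No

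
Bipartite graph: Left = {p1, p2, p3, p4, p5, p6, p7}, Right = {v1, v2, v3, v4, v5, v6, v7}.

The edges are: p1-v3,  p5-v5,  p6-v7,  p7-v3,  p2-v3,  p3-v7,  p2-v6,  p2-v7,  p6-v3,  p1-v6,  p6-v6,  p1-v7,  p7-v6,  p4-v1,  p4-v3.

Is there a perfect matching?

No

The set {p1, p2, p3, p6, p7} has only 3 neighbours ({v3, v6, v7}), so by Hall's theorem at most 5 of the 7 left vertices can be matched.
Hence no matching covers every left vertex.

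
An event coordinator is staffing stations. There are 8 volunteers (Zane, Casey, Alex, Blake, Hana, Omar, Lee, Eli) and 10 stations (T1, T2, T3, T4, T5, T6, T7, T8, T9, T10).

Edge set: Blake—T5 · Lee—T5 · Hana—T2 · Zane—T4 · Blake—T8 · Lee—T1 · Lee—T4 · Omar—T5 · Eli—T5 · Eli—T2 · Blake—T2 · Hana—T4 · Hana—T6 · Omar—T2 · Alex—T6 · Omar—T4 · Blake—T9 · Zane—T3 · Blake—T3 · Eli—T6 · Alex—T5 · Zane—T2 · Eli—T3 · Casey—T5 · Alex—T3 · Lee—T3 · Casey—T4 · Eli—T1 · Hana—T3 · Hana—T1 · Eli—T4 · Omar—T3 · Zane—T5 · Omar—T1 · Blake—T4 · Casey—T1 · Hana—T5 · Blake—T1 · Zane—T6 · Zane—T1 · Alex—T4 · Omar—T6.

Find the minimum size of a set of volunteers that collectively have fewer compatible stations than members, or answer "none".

Take S = {Zane, Casey, Alex, Hana, Omar, Lee, Eli}. Its neighbourhood is {T1, T2, T3, T4, T5, T6}, so |N(S)| = 6 < |S| = 7.
Every subset of size less than 7 has at least as many neighbours as members, so 7 is the minimum.

7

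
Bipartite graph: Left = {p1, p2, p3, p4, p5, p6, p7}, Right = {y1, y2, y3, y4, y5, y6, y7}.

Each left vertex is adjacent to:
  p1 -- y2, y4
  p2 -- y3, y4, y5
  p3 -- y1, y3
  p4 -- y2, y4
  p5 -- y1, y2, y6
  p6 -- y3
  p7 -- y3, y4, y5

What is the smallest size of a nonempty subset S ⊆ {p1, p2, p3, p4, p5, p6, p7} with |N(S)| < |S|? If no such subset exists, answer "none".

5

Take S = {p1, p2, p4, p6, p7}. Its neighbourhood is {y2, y3, y4, y5}, so |N(S)| = 4 < |S| = 5.
Every subset of size less than 5 has at least as many neighbours as members, so 5 is the minimum.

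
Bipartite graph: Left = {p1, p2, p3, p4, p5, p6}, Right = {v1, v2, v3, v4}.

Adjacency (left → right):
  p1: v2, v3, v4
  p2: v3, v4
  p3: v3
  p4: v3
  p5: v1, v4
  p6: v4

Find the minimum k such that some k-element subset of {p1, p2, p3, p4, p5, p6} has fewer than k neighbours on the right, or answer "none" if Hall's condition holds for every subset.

2

Take S = {p3, p4}. Its neighbourhood is {v3}, so |N(S)| = 1 < |S| = 2.
No single vertex violates Hall's condition since each has at least one neighbour, so 2 is the minimum.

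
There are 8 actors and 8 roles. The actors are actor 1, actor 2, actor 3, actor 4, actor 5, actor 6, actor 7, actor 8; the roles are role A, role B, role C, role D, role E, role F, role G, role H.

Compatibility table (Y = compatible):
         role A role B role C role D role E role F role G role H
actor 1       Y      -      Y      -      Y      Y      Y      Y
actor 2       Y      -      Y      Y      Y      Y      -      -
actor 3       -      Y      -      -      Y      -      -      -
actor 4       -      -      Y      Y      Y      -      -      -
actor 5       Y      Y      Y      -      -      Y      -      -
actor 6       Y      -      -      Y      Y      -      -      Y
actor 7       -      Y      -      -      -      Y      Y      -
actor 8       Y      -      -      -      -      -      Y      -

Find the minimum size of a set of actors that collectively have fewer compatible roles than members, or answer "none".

none

A matching saturating every actor exists, for instance actor 1→role H, actor 2→role C, actor 3→role B, actor 4→role E, actor 5→role A, actor 6→role D, actor 7→role F, actor 8→role G.
By Hall's marriage theorem, this means |N(S)| ≥ |S| for every subset S, so no violating subset exists.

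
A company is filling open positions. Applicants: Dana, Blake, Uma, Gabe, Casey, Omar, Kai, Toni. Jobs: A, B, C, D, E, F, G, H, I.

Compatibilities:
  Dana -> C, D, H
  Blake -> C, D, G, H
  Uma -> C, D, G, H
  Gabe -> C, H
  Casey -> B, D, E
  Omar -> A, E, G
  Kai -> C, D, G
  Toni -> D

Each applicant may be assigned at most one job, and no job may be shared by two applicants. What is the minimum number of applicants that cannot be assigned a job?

A valid assignment of size 6: Dana-H, Blake-G, Uma-D, Gabe-C, Casey-B, Omar-E.
The set {Dana, Blake, Uma, Gabe, Kai, Toni} has only 4 neighbours ({C, D, G, H}), so by Hall's theorem at most 6 of the 8 applicants can be matched.
That matches 6 of the 8, leaving 2 unmatched; no matching can do better.

2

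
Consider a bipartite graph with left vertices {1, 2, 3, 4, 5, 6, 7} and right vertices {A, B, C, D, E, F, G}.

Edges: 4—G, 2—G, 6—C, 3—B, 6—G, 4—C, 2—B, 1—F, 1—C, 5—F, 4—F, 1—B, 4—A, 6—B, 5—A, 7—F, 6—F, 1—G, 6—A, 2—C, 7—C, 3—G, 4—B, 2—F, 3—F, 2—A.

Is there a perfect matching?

The set {1, 2, 3, 4, 5, 6, 7} has only 5 neighbours ({A, B, C, F, G}), so by Hall's theorem at most 5 of the 7 left vertices can be matched.
Hence no matching covers every left vertex.

No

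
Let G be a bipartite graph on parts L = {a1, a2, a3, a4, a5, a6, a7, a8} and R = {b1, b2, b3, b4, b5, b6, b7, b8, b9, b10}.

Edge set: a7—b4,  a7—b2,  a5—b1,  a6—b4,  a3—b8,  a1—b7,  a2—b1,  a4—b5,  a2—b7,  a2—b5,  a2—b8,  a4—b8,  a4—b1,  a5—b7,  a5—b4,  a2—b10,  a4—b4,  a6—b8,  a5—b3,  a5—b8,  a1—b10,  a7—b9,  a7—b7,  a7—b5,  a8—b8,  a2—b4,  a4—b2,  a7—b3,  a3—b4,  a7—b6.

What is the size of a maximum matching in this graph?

7

One maximum matching: a1→b10, a2→b5, a3→b4, a4→b2, a5→b1, a6→b8, a7→b7.
The set {a3, a6, a8} has only 2 neighbours ({b4, b8}), so by Hall's theorem at most 7 of the 8 left vertices can be matched.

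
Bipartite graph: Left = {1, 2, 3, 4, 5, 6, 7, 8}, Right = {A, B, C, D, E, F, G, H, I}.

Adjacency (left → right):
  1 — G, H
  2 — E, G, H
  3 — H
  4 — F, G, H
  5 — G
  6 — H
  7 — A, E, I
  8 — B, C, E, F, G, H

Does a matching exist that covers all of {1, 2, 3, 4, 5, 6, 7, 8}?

No

The set {1, 3, 5, 6} has only 2 neighbours ({G, H}), so by Hall's theorem at most 6 of the 8 left vertices can be matched.
Hence no matching covers every left vertex.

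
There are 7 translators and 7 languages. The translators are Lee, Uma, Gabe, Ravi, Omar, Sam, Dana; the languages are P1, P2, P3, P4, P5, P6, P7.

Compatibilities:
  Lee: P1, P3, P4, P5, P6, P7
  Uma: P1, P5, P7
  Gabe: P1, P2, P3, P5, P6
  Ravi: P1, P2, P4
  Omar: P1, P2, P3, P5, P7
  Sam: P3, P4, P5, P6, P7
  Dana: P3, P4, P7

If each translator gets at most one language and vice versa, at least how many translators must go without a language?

One maximum matching: Lee–P1, Uma–P5, Gabe–P3, Ravi–P4, Omar–P2, Sam–P6, Dana–P7.
This saturates every translator, so 7 is the maximum.
That matches 7 of the 7, leaving 0 unmatched; no matching can do better.

0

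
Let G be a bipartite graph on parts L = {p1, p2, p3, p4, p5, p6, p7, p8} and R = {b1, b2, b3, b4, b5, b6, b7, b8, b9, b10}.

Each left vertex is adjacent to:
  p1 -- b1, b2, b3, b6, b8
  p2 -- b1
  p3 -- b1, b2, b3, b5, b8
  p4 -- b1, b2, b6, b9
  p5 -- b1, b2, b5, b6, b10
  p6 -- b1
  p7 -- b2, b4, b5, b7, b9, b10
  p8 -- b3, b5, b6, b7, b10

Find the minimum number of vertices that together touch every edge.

7

{p1, p3, p4, p5, p7, p8, b1} is a vertex cover of size 7: every edge has an endpoint in this set.
No smaller cover exists because p1–b8, p2–b1, p3–b2, p4–b9, p5–b6, p7–b5, p8–b7 is a matching of size 7, and a cover must include an endpoint of each of these disjoint edges (König's theorem).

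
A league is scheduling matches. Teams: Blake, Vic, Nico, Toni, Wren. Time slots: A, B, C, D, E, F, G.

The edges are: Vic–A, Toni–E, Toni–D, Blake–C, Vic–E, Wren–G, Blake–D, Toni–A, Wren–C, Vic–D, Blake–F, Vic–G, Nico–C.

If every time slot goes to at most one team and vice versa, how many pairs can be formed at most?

5

For example, pair Blake–F, Vic–D, Nico–C, Toni–E, Wren–G.
All 5 teams are matched, so no larger matching exists.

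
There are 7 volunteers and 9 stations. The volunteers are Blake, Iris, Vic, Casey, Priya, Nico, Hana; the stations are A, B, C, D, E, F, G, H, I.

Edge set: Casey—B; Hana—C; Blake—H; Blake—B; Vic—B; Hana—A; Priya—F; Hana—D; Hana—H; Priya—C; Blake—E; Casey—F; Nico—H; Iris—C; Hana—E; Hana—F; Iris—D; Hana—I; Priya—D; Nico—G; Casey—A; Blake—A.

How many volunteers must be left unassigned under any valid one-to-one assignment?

A valid assignment of size 7: Blake→E, Iris→D, Vic→B, Casey→F, Priya→C, Nico→G, Hana→A.
This saturates every volunteer, so 7 is the maximum.
That matches 7 of the 7, leaving 0 unmatched; no matching can do better.

0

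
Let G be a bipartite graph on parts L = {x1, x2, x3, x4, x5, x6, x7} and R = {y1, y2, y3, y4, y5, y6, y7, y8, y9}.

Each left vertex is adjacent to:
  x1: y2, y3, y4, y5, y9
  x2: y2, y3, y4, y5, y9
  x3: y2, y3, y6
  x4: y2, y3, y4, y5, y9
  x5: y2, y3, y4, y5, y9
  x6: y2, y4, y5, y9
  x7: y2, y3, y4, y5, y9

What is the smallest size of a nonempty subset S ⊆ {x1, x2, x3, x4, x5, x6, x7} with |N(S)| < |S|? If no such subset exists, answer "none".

Take S = {x1, x2, x4, x5, x6, x7}. Its neighbourhood is {y2, y3, y4, y5, y9}, so |N(S)| = 5 < |S| = 6.
Every subset of size less than 6 has at least as many neighbours as members, so 6 is the minimum.

6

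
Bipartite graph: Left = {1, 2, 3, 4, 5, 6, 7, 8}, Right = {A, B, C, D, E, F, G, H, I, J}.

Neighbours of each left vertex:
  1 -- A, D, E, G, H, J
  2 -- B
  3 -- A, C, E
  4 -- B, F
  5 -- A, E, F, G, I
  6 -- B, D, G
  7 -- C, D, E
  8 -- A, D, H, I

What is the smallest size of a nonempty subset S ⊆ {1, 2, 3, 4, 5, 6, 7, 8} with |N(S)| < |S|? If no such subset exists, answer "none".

A matching saturating every left vertex exists, for instance 1→J, 2→B, 3→C, 4→F, 5→A, 6→G, 7→E, 8→I.
By Hall's marriage theorem, this means |N(S)| ≥ |S| for every subset S, so no violating subset exists.

none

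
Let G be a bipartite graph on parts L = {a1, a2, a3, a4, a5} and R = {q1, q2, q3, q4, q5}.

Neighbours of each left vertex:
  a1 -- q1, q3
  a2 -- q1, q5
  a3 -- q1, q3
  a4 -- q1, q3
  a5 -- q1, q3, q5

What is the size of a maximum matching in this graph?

3

One maximum matching: a1-q1, a2-q5, a3-q3.
The set {a1, a2, a3, a4, a5} has only 3 neighbours ({q1, q3, q5}), so by Hall's theorem at most 3 of the 5 left vertices can be matched.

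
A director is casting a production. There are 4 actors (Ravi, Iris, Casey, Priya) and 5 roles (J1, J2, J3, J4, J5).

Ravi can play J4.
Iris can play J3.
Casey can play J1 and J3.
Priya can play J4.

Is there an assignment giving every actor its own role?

No

The set {Ravi, Priya} has only 1 neighbour ({J4}), so by Hall's theorem at most 3 of the 4 actors can be matched.
Hence no matching covers every actor.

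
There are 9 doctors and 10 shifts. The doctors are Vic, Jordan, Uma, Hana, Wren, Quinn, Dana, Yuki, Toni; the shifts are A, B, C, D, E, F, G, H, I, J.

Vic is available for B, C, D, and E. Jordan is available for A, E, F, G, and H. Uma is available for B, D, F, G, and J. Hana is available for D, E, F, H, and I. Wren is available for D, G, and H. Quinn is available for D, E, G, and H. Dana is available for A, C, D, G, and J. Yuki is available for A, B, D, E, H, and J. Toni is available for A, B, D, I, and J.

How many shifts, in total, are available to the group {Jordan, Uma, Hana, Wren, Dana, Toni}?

The union of neighbours of {Jordan, Uma, Hana, Wren, Dana, Toni} is {A, B, C, D, E, F, G, H, I, J}, which has 10 elements.
Since |N(S)| = 10 ≥ |S| = 6, Hall's condition holds for this subset.

10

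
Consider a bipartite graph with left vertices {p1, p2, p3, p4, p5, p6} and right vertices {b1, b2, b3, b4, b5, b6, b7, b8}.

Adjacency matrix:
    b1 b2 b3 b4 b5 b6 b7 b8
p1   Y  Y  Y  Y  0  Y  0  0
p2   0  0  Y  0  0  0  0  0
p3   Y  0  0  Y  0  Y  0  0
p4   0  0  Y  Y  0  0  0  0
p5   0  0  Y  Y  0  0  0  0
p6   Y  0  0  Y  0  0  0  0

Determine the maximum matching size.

A valid assignment of size 5: p1-b2, p2-b3, p3-b6, p4-b4, p6-b1.
The set {p2, p4, p5} has only 2 neighbours ({b3, b4}), so by Hall's theorem at most 5 of the 6 left vertices can be matched.

5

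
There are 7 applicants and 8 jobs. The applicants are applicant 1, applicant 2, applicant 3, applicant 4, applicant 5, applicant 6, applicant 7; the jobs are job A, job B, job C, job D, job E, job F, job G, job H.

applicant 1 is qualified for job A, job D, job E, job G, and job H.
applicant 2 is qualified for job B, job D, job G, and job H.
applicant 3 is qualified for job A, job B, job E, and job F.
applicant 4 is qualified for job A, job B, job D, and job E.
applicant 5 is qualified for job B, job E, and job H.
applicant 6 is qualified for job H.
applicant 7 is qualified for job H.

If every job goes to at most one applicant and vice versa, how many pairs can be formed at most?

6

One maximum matching: applicant 1-job D, applicant 2-job G, applicant 3-job F, applicant 4-job A, applicant 5-job E, applicant 6-job H.
The set {applicant 6, applicant 7} has only 1 neighbour ({job H}), so by Hall's theorem at most 6 of the 7 applicants can be matched.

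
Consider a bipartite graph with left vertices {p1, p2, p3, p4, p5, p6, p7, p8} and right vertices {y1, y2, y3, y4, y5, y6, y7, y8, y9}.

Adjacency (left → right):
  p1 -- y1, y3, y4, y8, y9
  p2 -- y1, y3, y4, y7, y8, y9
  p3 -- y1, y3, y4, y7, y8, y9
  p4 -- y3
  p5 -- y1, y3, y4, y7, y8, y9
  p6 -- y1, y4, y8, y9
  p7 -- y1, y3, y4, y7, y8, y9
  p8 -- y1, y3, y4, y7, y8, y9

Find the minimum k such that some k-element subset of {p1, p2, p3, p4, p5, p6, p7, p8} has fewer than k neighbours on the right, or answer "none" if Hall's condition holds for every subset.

Take S = {p1, p2, p3, p4, p5, p6, p7}. Its neighbourhood is {y1, y3, y4, y7, y8, y9}, so |N(S)| = 6 < |S| = 7.
Every subset of size less than 7 has at least as many neighbours as members, so 7 is the minimum.

7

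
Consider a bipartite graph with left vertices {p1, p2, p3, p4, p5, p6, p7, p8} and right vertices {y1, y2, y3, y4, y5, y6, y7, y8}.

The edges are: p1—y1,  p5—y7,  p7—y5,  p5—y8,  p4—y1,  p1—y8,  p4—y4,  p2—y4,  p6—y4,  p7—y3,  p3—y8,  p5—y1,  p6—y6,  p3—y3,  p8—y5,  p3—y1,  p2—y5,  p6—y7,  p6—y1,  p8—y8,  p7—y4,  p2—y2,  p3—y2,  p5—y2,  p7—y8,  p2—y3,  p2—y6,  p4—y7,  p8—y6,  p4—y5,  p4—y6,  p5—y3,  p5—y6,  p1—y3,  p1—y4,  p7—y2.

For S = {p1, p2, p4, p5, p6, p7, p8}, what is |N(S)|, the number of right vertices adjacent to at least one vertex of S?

8

The union of neighbours of {p1, p2, p4, p5, p6, p7, p8} is {y1, y2, y3, y4, y5, y6, y7, y8}, which has 8 elements.
Since |N(S)| = 8 ≥ |S| = 7, Hall's condition holds for this subset.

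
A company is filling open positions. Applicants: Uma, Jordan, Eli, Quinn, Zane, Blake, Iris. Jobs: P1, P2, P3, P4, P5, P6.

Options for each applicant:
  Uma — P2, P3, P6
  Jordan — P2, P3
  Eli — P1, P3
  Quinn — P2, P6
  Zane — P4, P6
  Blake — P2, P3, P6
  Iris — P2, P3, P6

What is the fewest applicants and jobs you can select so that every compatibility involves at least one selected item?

{Eli, Zane, P2, P3, P6} is a vertex cover of size 5: every edge has an endpoint in this set.
No smaller cover exists because Uma–P3, Jordan–P2, Eli–P1, Quinn–P6, Zane–P4 is a matching of size 5, and a cover must include an endpoint of each of these disjoint edges (König's theorem).

5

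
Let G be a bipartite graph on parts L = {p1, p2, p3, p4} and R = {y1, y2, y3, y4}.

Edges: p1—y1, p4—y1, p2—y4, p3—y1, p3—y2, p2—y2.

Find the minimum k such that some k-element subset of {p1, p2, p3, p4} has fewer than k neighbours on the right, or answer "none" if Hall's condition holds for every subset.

Take S = {p1, p4}. Its neighbourhood is {y1}, so |N(S)| = 1 < |S| = 2.
No single vertex violates Hall's condition since each has at least one neighbour, so 2 is the minimum.

2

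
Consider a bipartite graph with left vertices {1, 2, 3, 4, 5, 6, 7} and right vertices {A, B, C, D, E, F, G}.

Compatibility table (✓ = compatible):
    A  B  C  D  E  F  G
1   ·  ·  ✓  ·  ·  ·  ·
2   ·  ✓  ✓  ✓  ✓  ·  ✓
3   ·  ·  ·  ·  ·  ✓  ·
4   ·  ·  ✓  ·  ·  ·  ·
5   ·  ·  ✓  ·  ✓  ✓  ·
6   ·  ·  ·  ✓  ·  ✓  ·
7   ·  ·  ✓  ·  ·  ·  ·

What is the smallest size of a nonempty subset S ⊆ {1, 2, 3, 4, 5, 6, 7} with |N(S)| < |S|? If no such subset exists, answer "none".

Take S = {1, 4}. Its neighbourhood is {C}, so |N(S)| = 1 < |S| = 2.
No single vertex violates Hall's condition since each has at least one neighbour, so 2 is the minimum.

2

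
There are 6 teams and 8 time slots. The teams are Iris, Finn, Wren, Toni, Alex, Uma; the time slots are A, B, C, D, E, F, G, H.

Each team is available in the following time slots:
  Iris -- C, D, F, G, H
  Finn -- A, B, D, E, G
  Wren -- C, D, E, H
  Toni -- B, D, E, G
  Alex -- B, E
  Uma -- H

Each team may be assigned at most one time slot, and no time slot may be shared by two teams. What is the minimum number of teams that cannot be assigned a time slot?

0

For example, pair Iris-G, Finn-A, Wren-C, Toni-E, Alex-B, Uma-H.
This saturates every team, so 6 is the maximum.
That matches 6 of the 6, leaving 0 unmatched; no matching can do better.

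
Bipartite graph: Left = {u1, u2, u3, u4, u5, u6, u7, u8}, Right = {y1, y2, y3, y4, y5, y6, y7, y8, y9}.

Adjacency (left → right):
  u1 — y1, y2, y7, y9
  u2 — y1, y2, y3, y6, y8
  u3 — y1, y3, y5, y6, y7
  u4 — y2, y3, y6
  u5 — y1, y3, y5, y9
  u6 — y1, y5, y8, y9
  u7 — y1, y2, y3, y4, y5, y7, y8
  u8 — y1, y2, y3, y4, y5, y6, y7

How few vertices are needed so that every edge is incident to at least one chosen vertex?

8

{u1, u2, u3, u4, u5, u6, u7, u8} is a vertex cover of size 8: every edge has an endpoint in this set.
No smaller cover exists because u1–y1, u2–y8, u3–y7, u4–y2, u5–y3, u6–y5, u7–y4, u8–y6 is a matching of size 8, and a cover must include an endpoint of each of these disjoint edges (König's theorem).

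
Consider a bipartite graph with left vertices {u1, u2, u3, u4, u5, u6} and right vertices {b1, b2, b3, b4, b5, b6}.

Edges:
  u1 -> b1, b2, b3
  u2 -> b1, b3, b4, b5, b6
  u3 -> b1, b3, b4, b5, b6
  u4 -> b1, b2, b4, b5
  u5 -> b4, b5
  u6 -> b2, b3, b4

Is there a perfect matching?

For example, pair u1–b2, u2–b1, u3–b6, u4–b4, u5–b5, u6–b3.
All 6 left vertices are covered.

Yes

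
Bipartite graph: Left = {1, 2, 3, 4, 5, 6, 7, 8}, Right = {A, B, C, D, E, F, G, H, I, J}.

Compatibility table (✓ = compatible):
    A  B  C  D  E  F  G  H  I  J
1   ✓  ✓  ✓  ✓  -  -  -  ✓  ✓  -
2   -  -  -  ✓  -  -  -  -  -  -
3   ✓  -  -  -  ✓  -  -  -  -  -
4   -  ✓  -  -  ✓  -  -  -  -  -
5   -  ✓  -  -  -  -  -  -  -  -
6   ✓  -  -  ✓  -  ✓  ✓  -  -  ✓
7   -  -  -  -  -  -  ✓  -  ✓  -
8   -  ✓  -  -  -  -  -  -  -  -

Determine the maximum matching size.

One maximum matching: 1–H, 2–D, 3–A, 4–E, 5–B, 6–J, 7–G.
The set {5, 8} has only 1 neighbour ({B}), so by Hall's theorem at most 7 of the 8 left vertices can be matched.

7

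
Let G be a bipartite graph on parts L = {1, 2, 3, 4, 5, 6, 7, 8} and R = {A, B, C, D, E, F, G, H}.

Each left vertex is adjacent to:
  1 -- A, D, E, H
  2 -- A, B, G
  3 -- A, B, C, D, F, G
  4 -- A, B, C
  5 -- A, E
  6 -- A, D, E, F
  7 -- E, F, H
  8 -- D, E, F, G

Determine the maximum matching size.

A valid assignment of size 8: 1→H, 2→B, 3→G, 4→C, 5→A, 6→D, 7→F, 8→E.
All 8 left vertices are matched, so no larger matching exists.

8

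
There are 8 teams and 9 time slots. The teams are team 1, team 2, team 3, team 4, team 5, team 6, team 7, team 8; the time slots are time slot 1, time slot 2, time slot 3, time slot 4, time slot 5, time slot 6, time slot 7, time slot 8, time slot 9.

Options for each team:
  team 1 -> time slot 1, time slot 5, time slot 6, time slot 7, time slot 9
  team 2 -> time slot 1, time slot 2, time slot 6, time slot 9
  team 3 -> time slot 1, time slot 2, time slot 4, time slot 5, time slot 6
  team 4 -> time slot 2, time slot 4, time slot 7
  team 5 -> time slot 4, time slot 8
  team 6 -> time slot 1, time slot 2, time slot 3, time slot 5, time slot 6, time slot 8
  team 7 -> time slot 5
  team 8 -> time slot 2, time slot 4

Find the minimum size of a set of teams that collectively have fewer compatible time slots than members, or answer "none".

A matching saturating every team exists, for instance team 1→time slot 7, team 2→time slot 9, team 3→time slot 1, team 4→time slot 2, team 5→time slot 8, team 6→time slot 3, team 7→time slot 5, team 8→time slot 4.
By Hall's marriage theorem, this means |N(S)| ≥ |S| for every subset S, so no violating subset exists.

none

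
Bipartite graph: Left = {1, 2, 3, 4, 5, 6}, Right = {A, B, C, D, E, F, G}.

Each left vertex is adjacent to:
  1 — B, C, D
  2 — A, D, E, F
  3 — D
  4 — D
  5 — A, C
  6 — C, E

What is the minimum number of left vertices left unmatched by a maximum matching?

A valid assignment of size 5: 1-B, 2-F, 3-D, 5-C, 6-E.
The set {3, 4} has only 1 neighbour ({D}), so by Hall's theorem at most 5 of the 6 left vertices can be matched.
That matches 5 of the 6, leaving 1 unmatched; no matching can do better.

1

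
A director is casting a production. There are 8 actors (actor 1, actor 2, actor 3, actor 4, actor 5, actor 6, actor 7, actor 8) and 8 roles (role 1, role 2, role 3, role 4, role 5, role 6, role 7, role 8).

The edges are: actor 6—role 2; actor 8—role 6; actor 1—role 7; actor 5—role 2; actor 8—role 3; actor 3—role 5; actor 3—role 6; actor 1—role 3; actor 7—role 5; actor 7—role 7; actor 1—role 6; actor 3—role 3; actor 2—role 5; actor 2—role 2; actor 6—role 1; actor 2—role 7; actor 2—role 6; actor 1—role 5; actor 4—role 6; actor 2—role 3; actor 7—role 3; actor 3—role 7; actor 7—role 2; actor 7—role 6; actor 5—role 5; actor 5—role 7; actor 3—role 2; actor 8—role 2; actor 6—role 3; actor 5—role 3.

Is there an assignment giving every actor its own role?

The set {actor 1, actor 2, actor 3, actor 4, actor 5, actor 7, actor 8} has only 5 neighbours ({role 2, role 3, role 5, role 6, role 7}), so by Hall's theorem at most 6 of the 8 actors can be matched.
Hence no matching covers every actor.

No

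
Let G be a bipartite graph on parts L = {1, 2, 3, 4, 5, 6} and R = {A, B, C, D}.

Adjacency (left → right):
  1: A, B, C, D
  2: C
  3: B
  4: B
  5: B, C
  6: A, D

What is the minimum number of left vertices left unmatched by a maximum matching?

2

One maximum matching: 1-A, 2-C, 3-B, 6-D.
The set {2, 3, 4, 5} has only 2 neighbours ({B, C}), so by Hall's theorem at most 4 of the 6 left vertices can be matched.
That matches 4 of the 6, leaving 2 unmatched; no matching can do better.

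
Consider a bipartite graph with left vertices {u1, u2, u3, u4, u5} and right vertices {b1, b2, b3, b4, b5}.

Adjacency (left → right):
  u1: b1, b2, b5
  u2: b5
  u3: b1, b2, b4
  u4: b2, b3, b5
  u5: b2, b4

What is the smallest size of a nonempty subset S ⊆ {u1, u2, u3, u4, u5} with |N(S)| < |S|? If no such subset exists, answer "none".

none

A matching saturating every left vertex exists, for instance u1→b1, u2→b5, u3→b2, u4→b3, u5→b4.
By Hall's marriage theorem, this means |N(S)| ≥ |S| for every subset S, so no violating subset exists.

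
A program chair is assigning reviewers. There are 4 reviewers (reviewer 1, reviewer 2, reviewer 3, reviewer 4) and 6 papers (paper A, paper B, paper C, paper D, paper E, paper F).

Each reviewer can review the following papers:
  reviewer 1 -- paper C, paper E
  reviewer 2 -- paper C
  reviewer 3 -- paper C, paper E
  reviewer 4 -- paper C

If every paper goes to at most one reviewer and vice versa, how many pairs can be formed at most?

2

For example, pair reviewer 1→paper E, reviewer 2→paper C.
The set {reviewer 1, reviewer 2, reviewer 3, reviewer 4} has only 2 neighbours ({paper C, paper E}), so by Hall's theorem at most 2 of the 4 reviewers can be matched.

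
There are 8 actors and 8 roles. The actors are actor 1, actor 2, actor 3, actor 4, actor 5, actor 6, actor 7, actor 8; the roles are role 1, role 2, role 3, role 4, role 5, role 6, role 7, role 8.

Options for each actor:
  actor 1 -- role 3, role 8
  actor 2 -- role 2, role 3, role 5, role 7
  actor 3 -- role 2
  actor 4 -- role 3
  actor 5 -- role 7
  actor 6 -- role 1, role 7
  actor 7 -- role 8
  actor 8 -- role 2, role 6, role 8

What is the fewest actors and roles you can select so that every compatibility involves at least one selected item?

7

A maximum matching has 7 edges (e.g. actor 1–role 8, actor 2–role 5, actor 3–role 2, actor 4–role 3, actor 5–role 7, actor 6–role 1, actor 8–role 6).
By König's theorem the minimum vertex cover has the same size. One such cover is {actor 2, actor 3, actor 5, actor 6, actor 8, role 3, role 8}.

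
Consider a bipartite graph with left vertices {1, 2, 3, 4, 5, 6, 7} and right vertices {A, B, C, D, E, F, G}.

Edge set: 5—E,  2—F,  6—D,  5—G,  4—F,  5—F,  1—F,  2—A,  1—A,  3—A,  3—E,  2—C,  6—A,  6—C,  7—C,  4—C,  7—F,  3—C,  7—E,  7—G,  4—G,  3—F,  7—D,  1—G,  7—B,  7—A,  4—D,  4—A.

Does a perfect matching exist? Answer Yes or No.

For example, pair 1–F, 2–A, 3–E, 4–D, 5–G, 6–C, 7–B.
Every left vertex is matched, so this is a perfect matching.

Yes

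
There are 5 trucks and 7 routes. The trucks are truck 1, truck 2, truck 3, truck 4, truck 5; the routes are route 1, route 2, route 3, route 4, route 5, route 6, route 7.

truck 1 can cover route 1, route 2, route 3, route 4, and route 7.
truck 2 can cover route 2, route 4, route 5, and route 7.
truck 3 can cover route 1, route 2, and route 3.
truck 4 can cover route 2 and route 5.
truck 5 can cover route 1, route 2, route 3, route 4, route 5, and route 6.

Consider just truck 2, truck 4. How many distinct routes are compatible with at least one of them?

The union of neighbours of {truck 2, truck 4} is {route 2, route 4, route 5, route 7}, which has 4 elements.
Since |N(S)| = 4 ≥ |S| = 2, Hall's condition holds for this subset.

4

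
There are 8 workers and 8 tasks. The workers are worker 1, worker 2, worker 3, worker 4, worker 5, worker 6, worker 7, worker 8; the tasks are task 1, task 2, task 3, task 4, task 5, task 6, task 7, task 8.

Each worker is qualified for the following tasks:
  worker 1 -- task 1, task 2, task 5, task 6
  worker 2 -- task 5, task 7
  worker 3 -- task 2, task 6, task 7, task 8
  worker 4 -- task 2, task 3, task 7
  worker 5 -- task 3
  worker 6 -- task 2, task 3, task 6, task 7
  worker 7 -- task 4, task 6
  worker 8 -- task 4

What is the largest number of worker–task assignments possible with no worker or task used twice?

8

For example, pair worker 1–task 1, worker 2–task 5, worker 3–task 8, worker 4–task 7, worker 5–task 3, worker 6–task 2, worker 7–task 6, worker 8–task 4.
All 8 workers are matched, so no larger matching exists.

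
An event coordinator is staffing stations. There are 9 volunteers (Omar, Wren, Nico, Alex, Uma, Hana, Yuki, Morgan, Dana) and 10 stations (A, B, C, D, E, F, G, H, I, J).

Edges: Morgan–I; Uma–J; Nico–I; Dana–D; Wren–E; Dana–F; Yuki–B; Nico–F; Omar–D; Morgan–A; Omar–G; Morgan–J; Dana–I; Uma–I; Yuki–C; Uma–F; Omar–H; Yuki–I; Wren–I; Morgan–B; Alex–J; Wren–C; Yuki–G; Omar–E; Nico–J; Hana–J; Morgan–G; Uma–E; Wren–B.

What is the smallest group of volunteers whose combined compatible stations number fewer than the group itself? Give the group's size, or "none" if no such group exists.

Take S = {Alex, Hana}. Its neighbourhood is {J}, so |N(S)| = 1 < |S| = 2.
No single vertex violates Hall's condition since each has at least one neighbour, so 2 is the minimum.

2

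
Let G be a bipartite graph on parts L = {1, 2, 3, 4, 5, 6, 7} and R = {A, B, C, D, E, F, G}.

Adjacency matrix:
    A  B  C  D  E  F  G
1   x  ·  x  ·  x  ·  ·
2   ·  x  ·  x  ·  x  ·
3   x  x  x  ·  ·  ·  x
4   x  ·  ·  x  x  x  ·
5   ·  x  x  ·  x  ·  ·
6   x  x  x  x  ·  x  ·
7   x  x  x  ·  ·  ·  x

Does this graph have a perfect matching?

Yes

For example, pair 1–C, 2–F, 3–G, 4–D, 5–E, 6–A, 7–B.
Every left vertex is matched, so this is a perfect matching.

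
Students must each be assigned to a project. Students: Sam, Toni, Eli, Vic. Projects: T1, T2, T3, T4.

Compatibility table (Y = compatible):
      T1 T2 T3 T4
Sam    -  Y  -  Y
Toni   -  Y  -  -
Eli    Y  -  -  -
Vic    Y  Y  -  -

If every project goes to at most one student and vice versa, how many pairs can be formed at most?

3

For example, pair Sam–T4, Toni–T2, Eli–T1.
The set {Toni, Eli, Vic} has only 2 neighbours ({T1, T2}), so by Hall's theorem at most 3 of the 4 students can be matched.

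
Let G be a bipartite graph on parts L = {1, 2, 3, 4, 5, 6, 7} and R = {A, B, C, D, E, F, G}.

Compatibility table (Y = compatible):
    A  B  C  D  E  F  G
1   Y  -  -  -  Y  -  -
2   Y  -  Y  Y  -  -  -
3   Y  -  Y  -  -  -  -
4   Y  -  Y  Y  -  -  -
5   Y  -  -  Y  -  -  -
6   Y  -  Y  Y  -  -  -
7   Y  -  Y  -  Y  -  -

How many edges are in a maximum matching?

4

One maximum matching: 1→E, 2→D, 3→A, 4→C.
The set {1, 2, 3, 4, 5, 6, 7} has only 4 neighbours ({A, C, D, E}), so by Hall's theorem at most 4 of the 7 left vertices can be matched.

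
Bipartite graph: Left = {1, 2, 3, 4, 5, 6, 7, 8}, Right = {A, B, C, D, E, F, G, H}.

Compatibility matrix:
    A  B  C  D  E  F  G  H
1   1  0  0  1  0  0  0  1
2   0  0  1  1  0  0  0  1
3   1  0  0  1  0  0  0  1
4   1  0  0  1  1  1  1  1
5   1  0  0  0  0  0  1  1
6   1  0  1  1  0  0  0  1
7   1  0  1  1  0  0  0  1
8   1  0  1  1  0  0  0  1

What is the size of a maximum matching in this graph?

A valid assignment of size 6: 1→A, 2→D, 3→H, 4→E, 5→G, 6→C.
The set {1, 2, 3, 6, 7, 8} has only 4 neighbours ({A, C, D, H}), so by Hall's theorem at most 6 of the 8 left vertices can be matched.

6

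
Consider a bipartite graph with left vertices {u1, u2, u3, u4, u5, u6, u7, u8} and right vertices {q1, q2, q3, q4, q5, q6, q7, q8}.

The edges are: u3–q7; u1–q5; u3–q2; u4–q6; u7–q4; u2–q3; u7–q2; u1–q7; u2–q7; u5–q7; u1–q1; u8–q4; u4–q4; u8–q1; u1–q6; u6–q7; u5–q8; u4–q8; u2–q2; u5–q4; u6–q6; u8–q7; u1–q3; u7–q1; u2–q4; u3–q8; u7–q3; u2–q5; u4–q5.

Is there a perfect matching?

For example, pair u1→q1, u2→q7, u3→q2, u4→q5, u5→q8, u6→q6, u7→q3, u8→q4.
All 8 left vertices are covered.

Yes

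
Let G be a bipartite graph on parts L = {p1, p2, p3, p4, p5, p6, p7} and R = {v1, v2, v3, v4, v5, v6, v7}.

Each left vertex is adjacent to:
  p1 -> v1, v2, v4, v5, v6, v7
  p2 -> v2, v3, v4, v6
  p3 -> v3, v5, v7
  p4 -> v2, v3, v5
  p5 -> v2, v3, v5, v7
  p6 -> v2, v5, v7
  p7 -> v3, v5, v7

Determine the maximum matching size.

6

For example, pair p1–v1, p2–v6, p3–v3, p4–v5, p5–v7, p6–v2.
The set {p3, p4, p5, p6, p7} has only 4 neighbours ({v2, v3, v5, v7}), so by Hall's theorem at most 6 of the 7 left vertices can be matched.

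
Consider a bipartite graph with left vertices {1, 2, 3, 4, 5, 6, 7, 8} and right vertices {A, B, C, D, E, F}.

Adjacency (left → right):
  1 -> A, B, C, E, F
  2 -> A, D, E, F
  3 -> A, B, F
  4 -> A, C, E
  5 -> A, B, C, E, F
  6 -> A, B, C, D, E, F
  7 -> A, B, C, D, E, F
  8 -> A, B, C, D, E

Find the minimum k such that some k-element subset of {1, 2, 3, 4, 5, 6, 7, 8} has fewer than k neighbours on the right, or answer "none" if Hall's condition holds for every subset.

Take S = {1, 2, 3, 4, 5, 6, 7}. Its neighbourhood is {A, B, C, D, E, F}, so |N(S)| = 6 < |S| = 7.
Every subset of size less than 7 has at least as many neighbours as members, so 7 is the minimum.

7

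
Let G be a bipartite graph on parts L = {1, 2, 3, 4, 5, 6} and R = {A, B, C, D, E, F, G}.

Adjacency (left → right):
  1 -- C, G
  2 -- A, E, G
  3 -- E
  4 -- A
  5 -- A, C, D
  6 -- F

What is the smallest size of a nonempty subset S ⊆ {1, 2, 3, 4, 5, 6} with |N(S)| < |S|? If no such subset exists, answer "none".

A matching saturating every left vertex exists, for instance 1→C, 2→G, 3→E, 4→A, 5→D, 6→F.
By Hall's marriage theorem, this means |N(S)| ≥ |S| for every subset S, so no violating subset exists.

none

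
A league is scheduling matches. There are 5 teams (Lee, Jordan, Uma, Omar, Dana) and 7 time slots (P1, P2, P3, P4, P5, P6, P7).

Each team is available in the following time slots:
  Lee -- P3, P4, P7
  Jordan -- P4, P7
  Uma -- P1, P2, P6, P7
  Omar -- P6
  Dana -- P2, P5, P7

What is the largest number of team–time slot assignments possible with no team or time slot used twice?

For example, pair Lee–P3, Jordan–P4, Uma–P1, Omar–P6, Dana–P7.
All 5 teams are matched, so no larger matching exists.

5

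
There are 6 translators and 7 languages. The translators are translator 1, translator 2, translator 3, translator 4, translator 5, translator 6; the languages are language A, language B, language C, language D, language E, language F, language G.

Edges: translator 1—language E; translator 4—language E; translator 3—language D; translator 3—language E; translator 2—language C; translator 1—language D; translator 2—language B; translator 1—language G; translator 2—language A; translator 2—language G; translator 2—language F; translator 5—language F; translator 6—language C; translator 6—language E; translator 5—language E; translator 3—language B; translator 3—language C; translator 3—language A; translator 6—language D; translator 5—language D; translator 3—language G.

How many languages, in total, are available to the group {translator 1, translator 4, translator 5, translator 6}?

5

The union of neighbours of {translator 1, translator 4, translator 5, translator 6} is {language C, language D, language E, language F, language G}, which has 5 elements.
Since |N(S)| = 5 ≥ |S| = 4, Hall's condition holds for this subset.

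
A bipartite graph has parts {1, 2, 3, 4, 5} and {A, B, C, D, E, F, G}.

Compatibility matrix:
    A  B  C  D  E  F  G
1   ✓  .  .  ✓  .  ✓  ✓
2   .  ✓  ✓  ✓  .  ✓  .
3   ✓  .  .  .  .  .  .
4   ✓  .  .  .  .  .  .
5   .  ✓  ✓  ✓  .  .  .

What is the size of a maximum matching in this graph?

4

For example, pair 1–D, 2–F, 3–A, 5–B.
The set {3, 4} has only 1 neighbour ({A}), so by Hall's theorem at most 4 of the 5 left vertices can be matched.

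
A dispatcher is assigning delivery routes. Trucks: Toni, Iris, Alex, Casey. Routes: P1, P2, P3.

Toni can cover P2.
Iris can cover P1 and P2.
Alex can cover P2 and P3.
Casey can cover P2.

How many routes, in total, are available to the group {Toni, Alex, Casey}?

The union of neighbours of {Toni, Alex, Casey} is {P2, P3}, which has 2 elements.
Since |N(S)| = 2 < |S| = 3, Hall's condition fails for this subset.

2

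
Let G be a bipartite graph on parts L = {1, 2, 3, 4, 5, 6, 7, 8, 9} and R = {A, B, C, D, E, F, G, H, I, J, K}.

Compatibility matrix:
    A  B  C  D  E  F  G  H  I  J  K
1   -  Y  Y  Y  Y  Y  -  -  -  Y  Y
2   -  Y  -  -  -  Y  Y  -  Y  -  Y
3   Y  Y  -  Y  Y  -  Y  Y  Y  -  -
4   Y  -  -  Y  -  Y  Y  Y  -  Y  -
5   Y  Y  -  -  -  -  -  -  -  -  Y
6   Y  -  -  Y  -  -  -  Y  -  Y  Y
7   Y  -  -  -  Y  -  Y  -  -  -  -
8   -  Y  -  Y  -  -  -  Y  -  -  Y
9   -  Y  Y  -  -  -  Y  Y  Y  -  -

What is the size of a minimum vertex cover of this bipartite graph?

{1, 2, 3, 4, 5, 6, 7, 8, 9} is a vertex cover of size 9: every edge has an endpoint in this set.
No smaller cover exists because 1–J, 2–F, 3–H, 4–A, 5–B, 6–K, 7–E, 8–D, 9–G is a matching of size 9, and a cover must include an endpoint of each of these disjoint edges (König's theorem).

9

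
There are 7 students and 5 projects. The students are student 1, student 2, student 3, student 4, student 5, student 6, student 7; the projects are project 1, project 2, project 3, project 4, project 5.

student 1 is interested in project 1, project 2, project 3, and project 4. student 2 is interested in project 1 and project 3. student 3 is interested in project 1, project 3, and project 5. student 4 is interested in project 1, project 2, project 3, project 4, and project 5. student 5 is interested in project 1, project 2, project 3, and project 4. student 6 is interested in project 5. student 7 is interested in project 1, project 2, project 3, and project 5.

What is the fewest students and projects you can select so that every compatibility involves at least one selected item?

{project 1, project 2, project 3, project 4, project 5} is a vertex cover of size 5: every edge has an endpoint in this set.
No smaller cover exists because student 1–project 1, student 2–project 3, student 3–project 5, student 4–project 2, student 5–project 4 is a matching of size 5, and a cover must include an endpoint of each of these disjoint edges (König's theorem).

5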